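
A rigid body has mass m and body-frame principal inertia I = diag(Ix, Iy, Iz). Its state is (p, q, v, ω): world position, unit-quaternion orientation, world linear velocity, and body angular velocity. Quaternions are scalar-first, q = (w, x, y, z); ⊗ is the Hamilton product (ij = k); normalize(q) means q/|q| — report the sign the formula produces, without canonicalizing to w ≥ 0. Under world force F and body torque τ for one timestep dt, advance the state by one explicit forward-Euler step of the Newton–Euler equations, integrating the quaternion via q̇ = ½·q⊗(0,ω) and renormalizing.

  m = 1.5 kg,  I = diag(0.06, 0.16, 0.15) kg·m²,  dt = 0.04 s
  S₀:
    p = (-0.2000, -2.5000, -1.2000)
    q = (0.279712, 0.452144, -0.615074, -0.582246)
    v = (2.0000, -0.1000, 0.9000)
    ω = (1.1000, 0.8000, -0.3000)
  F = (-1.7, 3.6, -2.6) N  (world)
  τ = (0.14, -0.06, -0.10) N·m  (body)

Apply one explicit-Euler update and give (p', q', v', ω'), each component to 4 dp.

p' = (-0.1200, -2.5040, -1.1640)
q' = (0.2760, 0.4711, -0.6205, -0.5629)
v' = (1.9547, -0.0040, 0.8307)
ω' = (1.1917, 0.7776, -0.3501)

p' = p + v·dt = (-0.1200, -2.5040, -1.1640)
new velocity v' = (1.9547, -0.0040, 0.8307)
ω×(Iω) gyroscopic = (0.0024, 0.0297, 0.0880)
(τ − ω×Iω)/I = (2.2933, -0.5606, -1.2533)
new body rate ω' = (1.1917, 0.7776, -0.3501)
q⊗(0,ω) = (-0.1799730, 0.9580022, -0.2810578, 0.9543830)
updated quaternion q' = (0.2760, 0.4711, -0.6205, -0.5629)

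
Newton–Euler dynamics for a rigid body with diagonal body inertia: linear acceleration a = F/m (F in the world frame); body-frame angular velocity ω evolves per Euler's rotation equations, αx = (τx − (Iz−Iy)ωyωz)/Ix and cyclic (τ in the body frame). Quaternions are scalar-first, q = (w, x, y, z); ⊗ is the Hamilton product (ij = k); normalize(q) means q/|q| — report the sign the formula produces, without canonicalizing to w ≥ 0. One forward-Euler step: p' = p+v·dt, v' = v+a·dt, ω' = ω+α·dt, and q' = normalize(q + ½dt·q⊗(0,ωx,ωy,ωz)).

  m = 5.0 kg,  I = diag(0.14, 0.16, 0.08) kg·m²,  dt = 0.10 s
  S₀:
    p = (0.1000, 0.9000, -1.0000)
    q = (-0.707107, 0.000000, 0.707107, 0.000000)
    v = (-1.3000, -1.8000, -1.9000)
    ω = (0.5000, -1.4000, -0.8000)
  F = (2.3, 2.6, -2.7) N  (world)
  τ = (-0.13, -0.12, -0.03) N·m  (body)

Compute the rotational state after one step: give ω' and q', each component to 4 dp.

ω' = (0.4711, -1.4600, -0.8200)
q' = (-0.6553, -0.0458, 0.7539, 0.0106)

(τ − ω×Iω)/I = (-0.2886, -0.6000, -0.2000)
ω + α·dt = (0.4711, -1.4600, -0.8200)
2q̇ = q⊗(0,ω) = (0.9899498, -0.9192391, 0.9899498, 0.2121321)
q + ½dt·q⊗(0,ω), renormalized = (-0.6553, -0.0458, 0.7539, 0.0106)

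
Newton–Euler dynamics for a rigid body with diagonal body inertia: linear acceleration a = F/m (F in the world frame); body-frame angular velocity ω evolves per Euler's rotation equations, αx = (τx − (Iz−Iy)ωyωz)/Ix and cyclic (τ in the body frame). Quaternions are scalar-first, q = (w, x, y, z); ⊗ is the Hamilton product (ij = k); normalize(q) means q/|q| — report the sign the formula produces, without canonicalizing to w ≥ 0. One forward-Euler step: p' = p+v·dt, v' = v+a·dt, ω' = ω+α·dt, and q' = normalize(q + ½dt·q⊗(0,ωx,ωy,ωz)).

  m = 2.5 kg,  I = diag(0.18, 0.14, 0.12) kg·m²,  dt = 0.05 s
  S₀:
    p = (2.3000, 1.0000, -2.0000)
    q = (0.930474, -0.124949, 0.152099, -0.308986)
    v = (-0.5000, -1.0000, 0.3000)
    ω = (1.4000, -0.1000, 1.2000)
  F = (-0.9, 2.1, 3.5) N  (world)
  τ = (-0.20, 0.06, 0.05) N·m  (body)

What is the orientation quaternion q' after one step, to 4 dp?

Hamilton product q⊗(0,ω) = (0.5609217, 1.4542838, -0.3756890, 0.9161251)
q' = normalize(q + ½dt·q⊗(0,ω)) = (0.9435, -0.0885, 0.1426, -0.2858)

q' = (0.9435, -0.0885, 0.1426, -0.2858)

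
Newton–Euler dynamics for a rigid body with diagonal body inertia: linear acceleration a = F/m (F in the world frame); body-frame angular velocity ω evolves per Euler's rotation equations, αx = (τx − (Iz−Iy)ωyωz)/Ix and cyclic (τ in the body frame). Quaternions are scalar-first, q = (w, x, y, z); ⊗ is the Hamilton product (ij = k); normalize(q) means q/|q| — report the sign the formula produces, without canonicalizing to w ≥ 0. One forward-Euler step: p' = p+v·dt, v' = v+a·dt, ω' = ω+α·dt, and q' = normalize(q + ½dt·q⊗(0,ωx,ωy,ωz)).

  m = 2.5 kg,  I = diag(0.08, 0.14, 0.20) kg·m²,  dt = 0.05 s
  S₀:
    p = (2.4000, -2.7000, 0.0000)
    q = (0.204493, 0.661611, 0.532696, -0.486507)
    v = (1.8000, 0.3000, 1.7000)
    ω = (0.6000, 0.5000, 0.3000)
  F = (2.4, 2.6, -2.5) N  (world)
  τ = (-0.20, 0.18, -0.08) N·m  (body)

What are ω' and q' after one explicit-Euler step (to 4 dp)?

precession coupling ω×(Iω) = (0.0090, -0.0216, 0.0180)
angular accel α = (-2.6125, 1.4400, -0.4900)
ω' = ω + α·dt = (0.4694, 0.5720, 0.2755)
Hamilton product q⊗(0,ω) = (-0.5173625, 0.5257581, -0.3881410, 0.0725358)
q' = normalize(q + ½dt·q⊗(0,ω)) = (0.1915, 0.6746, 0.5229, -0.4846)

ω' = (0.4694, 0.5720, 0.2755)
q' = (0.1915, 0.6746, 0.5229, -0.4846)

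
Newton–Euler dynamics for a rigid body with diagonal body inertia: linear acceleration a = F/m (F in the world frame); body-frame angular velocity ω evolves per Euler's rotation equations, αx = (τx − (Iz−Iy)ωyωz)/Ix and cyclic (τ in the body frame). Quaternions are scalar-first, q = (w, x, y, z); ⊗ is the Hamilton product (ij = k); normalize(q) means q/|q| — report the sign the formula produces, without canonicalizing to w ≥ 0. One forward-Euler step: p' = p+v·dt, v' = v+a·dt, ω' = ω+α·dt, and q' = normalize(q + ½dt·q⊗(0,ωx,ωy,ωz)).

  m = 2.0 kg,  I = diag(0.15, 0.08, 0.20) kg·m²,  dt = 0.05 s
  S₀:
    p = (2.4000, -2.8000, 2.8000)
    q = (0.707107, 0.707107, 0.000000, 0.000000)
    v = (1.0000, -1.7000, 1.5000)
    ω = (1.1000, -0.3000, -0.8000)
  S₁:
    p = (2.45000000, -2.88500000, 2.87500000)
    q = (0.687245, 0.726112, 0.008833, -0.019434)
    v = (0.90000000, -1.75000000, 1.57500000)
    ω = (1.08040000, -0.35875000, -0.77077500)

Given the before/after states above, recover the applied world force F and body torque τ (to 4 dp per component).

F = (-4.0000, -2.0000, 3.0000)
τ = (-0.0300, -0.0500, 0.1400)

ω₁ − ω₀ = (-0.01960000, -0.05875000, 0.02922500)
applied torque τ = (-0.0300, -0.0500, 0.1400)
Δv = v₁−v₀ = (-0.10000000, -0.05000000, 0.07500000)
applied force F = (-4.0000, -2.0000, 3.0000)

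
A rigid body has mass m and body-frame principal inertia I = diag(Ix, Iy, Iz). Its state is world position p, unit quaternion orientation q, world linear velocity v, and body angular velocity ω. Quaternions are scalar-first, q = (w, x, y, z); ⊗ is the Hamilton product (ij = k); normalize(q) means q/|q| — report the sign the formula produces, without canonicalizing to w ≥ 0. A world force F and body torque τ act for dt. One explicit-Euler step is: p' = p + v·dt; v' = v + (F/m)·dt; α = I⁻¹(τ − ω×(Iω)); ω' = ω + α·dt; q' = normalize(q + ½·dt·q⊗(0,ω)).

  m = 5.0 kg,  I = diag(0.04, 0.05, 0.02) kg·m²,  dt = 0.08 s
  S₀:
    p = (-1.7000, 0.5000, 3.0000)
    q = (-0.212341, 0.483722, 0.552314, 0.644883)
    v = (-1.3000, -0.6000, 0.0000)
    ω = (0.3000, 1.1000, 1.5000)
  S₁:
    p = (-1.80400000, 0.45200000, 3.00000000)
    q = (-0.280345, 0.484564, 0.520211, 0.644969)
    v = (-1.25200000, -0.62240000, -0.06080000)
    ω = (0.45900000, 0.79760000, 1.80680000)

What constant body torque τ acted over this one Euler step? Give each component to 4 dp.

ω₁ − ω₀ = (0.15900000, -0.30240000, 0.30680000)
precession coupling = (-0.0495, 0.0090, 0.0033)
applied torque τ = (0.0300, -0.1800, 0.0800)

τ = (0.0300, -0.1800, 0.0800)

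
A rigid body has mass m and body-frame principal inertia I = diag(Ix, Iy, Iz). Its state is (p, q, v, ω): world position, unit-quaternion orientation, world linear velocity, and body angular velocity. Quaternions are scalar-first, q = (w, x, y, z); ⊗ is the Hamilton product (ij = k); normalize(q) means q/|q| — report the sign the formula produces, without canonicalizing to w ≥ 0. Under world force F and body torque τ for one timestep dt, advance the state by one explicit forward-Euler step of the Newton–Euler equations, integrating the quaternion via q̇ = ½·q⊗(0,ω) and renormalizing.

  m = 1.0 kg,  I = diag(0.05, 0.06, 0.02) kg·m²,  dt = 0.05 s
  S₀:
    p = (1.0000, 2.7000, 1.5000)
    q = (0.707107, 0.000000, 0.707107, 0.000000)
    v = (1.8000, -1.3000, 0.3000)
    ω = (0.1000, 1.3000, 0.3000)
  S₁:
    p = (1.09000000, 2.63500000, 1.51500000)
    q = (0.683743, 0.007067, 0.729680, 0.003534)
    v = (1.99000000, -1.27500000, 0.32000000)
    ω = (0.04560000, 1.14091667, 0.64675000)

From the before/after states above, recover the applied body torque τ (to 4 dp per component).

τ = (-0.0700, -0.1900, 0.1400)

ω₁ − ω₀ = (-0.05440000, -0.15908333, 0.34675000)
ω₀×(Iω₀) = (-0.0156, 0.0009, 0.0013)
I·α + gyro = (-0.0700, -0.1900, 0.1400)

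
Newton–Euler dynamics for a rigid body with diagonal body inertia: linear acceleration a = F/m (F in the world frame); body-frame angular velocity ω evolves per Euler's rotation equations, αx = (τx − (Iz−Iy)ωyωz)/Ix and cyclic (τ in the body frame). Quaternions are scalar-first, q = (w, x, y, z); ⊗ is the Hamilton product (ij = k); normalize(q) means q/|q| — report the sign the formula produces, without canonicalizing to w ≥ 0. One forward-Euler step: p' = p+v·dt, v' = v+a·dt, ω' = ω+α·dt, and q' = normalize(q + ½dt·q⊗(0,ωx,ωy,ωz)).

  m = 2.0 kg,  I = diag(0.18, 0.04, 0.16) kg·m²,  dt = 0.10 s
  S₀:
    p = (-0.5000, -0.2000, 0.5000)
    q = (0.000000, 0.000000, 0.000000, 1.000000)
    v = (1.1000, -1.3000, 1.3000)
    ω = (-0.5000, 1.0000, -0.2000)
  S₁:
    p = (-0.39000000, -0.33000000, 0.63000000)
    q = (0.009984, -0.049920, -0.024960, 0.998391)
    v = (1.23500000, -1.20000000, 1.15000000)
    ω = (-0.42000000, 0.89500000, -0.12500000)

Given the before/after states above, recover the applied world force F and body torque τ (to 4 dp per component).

F = (2.7000, 2.0000, -3.0000)
τ = (0.1200, -0.0400, 0.1900)

Δω = ω₁−ω₀ = (0.08000000, -0.10500000, 0.07500000)
τ = I·(Δω/dt) + ω₀×(Iω₀) = (0.1200, -0.0400, 0.1900)
velocity change Δv = (0.13500000, 0.10000000, -0.15000000)
applied force F = (2.7000, 2.0000, -3.0000)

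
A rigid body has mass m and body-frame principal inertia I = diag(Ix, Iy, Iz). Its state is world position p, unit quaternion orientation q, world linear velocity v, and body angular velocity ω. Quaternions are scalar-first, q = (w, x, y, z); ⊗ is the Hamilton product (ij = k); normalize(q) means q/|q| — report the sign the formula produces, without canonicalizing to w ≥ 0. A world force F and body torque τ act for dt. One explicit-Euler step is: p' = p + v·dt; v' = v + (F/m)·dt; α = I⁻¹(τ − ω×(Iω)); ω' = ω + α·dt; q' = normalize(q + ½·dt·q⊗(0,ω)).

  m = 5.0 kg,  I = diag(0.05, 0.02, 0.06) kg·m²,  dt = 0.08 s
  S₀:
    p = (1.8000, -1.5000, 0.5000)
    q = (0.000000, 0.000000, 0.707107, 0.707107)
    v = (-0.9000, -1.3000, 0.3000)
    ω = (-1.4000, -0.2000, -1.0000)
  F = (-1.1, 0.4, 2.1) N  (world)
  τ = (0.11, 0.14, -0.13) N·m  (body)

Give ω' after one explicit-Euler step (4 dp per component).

ω' = (-1.2368, 0.4160, -1.1621)

angular accel α = (2.0400, 7.7000, -2.0267)
ω + α·dt = (-1.2368, 0.4160, -1.1621)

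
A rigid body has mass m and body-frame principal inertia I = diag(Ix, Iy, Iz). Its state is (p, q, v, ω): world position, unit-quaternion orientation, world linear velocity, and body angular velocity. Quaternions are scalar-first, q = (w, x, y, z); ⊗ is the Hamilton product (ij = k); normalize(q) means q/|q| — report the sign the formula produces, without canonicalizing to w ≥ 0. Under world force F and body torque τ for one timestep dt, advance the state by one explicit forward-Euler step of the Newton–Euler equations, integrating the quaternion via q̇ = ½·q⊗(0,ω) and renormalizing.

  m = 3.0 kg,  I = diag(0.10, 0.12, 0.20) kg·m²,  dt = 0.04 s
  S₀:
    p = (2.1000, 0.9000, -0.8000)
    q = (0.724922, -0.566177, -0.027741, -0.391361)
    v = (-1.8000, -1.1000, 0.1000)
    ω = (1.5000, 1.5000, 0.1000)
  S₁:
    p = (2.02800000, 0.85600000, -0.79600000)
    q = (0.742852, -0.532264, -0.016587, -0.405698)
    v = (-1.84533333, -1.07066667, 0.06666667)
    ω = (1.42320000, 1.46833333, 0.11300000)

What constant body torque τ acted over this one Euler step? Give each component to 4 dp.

τ = (-0.1800, -0.1100, 0.1100)

ω₁ − ω₀ = (-0.07680000, -0.03166667, 0.01300000)
τ = I·(Δω/dt) + ω₀×(Iω₀) = (-0.1800, -0.1100, 0.1100)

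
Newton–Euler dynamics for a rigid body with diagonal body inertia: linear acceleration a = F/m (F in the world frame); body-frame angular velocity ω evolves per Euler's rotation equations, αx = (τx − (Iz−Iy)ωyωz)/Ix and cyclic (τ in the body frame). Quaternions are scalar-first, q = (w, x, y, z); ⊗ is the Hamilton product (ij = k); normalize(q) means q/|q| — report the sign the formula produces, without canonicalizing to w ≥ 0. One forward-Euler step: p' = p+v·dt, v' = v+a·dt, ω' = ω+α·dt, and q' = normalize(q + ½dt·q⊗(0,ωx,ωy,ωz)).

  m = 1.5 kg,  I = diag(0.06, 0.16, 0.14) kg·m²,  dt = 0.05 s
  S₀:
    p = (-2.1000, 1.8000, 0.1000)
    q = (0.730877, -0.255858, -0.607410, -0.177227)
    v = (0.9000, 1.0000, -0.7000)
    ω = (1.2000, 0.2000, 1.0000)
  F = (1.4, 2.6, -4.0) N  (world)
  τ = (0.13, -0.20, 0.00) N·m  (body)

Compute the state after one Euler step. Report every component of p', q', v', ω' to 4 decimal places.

p' = (-2.0550, 1.8500, 0.0650)
q' = (0.7454, -0.2480, -0.6022, -0.1419)
v' = (0.9467, 1.0867, -0.8333)
ω' = (1.3117, 0.1675, 0.9914)

a = F/m = (0.9333, 1.7333, -2.6667)
new position p' = (-2.0550, 1.8500, 0.0650)
new velocity v' = (0.9467, 1.0867, -0.8333)
precession coupling ω×(Iω) = (-0.0040, -0.0960, 0.0240)
(τ − ω×Iω)/I = (2.2333, -0.6500, -0.1714)
ω' = ω + α·dt = (1.3117, 0.1675, 0.9914)
q⊗(0,ω) = (0.6057386, 0.3050878, 0.1893610, 1.4085974)
q + ½dt·q⊗(0,ω), renormalized = (0.7454, -0.2480, -0.6022, -0.1419)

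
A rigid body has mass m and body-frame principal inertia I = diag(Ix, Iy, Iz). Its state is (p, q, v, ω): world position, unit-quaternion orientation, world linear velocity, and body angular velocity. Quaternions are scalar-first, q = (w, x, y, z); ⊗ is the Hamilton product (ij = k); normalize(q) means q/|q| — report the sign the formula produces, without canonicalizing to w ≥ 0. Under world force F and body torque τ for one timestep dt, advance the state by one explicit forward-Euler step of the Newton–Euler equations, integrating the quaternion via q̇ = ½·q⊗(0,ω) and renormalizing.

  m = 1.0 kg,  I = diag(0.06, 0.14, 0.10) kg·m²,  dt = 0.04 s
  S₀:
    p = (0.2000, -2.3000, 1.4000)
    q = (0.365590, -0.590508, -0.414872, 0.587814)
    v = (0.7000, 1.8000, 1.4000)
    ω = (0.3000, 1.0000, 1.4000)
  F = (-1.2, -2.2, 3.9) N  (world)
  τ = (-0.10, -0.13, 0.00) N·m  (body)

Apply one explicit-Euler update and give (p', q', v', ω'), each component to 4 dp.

p' = (0.2280, -2.2280, 1.4560)
q' = (0.3608, -0.6113, -0.3873, 0.5884)
v' = (0.6520, 1.7120, 1.5560)
ω' = (0.2707, 0.9677, 1.3904)

α = I⁻¹(τ − ω×Iω) = (-0.7333, -0.8086, -0.2400)
ω + α·dt = (0.2707, 0.9677, 1.3904)
q⊗(0,ω) = (-0.2309152, -1.0589578, 1.3686454, 0.0457796)
q + ½dt·q⊗(0,ω), renormalized = (0.3608, -0.6113, -0.3873, 0.5884)
a = F/m = (-1.2000, -2.2000, 3.9000)
p' = p + v·dt = (0.2280, -2.2280, 1.4560)
v' = v + a·dt = (0.6520, 1.7120, 1.5560)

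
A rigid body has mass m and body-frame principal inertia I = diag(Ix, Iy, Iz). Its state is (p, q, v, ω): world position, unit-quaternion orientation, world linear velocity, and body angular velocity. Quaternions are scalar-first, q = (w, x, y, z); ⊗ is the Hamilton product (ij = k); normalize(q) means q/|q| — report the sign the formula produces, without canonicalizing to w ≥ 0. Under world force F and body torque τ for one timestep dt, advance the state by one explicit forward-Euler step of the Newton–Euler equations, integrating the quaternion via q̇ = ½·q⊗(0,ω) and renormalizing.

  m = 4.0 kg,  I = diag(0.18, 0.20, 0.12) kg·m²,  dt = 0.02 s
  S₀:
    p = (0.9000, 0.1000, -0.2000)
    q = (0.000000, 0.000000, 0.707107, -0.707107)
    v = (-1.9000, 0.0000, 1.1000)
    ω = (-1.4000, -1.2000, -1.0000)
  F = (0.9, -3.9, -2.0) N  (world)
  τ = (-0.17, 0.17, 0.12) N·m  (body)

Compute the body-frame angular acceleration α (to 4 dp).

ω×(Iω) gyroscopic = (-0.0960, 0.0840, 0.0336)
(τ − ω×Iω)/I = (-0.4111, 0.4300, 0.7200)

α = (-0.4111, 0.4300, 0.7200)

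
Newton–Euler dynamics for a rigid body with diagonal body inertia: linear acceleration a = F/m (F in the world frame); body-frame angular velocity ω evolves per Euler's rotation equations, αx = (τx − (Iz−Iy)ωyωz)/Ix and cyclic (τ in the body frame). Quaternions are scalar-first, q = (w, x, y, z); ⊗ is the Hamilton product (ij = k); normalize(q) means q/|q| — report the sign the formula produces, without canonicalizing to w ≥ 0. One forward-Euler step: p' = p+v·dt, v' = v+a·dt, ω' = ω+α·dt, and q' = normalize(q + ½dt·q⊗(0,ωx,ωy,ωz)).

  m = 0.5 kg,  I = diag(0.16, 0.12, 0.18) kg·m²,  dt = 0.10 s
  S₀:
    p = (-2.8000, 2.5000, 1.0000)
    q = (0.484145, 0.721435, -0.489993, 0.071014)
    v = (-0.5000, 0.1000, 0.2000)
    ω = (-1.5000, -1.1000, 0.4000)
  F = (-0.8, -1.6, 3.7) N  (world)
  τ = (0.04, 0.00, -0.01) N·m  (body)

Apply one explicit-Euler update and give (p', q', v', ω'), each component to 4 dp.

precession coupling ω×(Iω) = (-0.0264, 0.0120, -0.0660)
(τ − ω×Iω)/I = (0.4150, -0.1000, 0.3111)
ω' = ω + α·dt = (-1.4585, -1.1100, 0.4311)
2q̇ = q⊗(0,ω) = (0.5147546, -0.8440993, -0.9276545, -1.3349100)
q + ½dt·q⊗(0,ω), renormalized = (0.5076, 0.6762, -0.5340, 0.0042)
linear accel F/m = (-1.6000, -3.2000, 7.4000)
p + v·dt = (-2.8500, 2.5100, 1.0200)
v + (F/m)dt = (-0.6600, -0.2200, 0.9400)

p' = (-2.8500, 2.5100, 1.0200)
q' = (0.5076, 0.6762, -0.5340, 0.0042)
v' = (-0.6600, -0.2200, 0.9400)
ω' = (-1.4585, -1.1100, 0.4311)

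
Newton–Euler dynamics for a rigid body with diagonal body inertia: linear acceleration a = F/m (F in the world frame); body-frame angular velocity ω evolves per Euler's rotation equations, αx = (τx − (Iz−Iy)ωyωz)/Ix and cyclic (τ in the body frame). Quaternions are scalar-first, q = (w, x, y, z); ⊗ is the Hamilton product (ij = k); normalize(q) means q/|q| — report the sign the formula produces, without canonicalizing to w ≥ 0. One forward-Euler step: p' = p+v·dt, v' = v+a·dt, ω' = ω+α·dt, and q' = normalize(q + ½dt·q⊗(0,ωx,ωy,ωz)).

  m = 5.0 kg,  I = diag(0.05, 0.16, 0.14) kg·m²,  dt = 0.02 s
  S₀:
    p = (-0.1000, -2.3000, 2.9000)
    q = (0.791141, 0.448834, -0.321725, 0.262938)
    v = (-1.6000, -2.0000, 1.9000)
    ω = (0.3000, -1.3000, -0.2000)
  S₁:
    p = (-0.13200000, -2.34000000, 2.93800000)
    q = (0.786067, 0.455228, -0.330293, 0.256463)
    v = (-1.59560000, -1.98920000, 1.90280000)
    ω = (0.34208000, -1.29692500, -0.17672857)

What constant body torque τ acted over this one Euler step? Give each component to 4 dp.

τ = (0.1000, 0.0300, 0.1200)

rate change Δω = (0.04208000, 0.00307500, 0.02327143)
I·α + gyro = (0.1000, 0.0300, 0.1200)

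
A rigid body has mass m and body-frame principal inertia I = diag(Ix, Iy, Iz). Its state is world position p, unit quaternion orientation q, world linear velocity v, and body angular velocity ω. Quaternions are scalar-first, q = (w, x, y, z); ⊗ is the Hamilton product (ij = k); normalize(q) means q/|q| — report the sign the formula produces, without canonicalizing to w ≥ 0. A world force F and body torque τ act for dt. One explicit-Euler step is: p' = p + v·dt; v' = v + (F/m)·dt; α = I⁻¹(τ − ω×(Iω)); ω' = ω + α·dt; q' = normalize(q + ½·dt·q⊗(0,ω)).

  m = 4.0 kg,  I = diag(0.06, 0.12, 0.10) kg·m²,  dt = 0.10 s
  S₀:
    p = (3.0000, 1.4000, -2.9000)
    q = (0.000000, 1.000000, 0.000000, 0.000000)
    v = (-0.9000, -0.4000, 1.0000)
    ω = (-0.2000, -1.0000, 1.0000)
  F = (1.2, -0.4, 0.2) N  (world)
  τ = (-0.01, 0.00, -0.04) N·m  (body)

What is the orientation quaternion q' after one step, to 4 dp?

q⊗(0,ω) = (0.2000000, 0.0000000, -1.0000000, -1.0000000)
q' = normalize(q + ½dt·q⊗(0,ω)) = (0.0100, 0.9975, -0.0499, -0.0499)

q' = (0.0100, 0.9975, -0.0499, -0.0499)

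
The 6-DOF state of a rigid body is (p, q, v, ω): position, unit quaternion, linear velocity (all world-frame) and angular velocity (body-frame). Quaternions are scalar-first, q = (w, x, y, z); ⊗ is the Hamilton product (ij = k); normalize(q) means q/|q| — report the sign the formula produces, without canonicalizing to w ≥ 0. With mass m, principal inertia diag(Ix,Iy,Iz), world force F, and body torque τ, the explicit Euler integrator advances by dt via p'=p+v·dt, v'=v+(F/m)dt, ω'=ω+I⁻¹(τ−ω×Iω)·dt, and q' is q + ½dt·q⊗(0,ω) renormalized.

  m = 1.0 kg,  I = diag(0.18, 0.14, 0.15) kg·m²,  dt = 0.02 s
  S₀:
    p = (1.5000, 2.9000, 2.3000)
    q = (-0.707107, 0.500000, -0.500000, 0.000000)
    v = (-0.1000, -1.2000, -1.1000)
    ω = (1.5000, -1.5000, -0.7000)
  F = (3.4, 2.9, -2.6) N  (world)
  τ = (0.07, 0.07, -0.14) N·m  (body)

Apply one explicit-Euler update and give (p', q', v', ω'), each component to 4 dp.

p' = (1.4980, 2.8760, 2.2780)
q' = (-0.7219, 0.4928, -0.4858, 0.0049)
v' = (-0.0320, -1.1420, -1.1520)
ω' = (1.5066, -1.4855, -0.7307)

p + v·dt = (1.4980, 2.8760, 2.2780)
v' = v + a·dt = (-0.0320, -1.1420, -1.1520)
precession coupling ω×(Iω) = (0.0105, -0.0315, 0.0900)
α = I⁻¹(τ − ω×Iω) = (0.3306, 0.7250, -1.5333)
ω + α·dt = (1.5066, -1.4855, -0.7307)
Hamilton product q⊗(0,ω) = (-1.5000000, -0.7106605, 1.4106605, 0.4949749)
q + ½dt·q⊗(0,ω), renormalized = (-0.7219, 0.4928, -0.4858, 0.0049)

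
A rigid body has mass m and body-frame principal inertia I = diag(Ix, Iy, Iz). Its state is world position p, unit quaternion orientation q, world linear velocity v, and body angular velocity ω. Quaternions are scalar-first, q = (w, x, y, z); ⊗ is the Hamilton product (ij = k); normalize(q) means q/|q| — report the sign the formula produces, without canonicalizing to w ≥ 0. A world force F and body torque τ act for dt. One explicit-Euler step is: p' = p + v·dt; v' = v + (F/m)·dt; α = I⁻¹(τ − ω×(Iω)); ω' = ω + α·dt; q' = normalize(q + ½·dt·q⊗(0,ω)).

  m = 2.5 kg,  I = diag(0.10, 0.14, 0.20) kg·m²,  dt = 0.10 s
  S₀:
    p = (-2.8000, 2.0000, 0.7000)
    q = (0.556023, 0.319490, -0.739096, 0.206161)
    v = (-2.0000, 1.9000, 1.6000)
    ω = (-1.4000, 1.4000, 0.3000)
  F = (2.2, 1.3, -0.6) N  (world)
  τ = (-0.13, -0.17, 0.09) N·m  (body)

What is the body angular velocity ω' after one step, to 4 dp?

ω' = (-1.5552, 1.2486, 0.3842)

precession coupling ω×(Iω) = (0.0252, 0.0420, -0.0784)
angular accel α = (-1.5520, -1.5143, 0.8420)
new body rate ω' = (-1.5552, 1.2486, 0.3842)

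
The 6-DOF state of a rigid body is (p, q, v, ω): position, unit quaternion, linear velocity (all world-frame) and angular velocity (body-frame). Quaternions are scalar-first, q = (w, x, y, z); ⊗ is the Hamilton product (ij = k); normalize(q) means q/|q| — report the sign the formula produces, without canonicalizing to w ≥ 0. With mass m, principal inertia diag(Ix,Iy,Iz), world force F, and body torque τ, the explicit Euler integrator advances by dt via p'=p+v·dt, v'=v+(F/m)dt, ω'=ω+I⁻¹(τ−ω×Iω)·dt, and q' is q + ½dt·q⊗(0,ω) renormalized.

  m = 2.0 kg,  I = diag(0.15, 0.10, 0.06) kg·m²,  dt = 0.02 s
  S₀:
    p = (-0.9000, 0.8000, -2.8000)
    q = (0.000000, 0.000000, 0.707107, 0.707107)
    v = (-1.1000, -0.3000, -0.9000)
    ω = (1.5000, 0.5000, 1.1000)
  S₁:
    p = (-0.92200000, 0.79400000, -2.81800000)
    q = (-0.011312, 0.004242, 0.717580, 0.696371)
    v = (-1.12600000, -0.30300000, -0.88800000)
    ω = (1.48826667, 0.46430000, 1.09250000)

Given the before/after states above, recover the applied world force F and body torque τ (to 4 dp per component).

velocity change Δv = (-0.02600000, -0.00300000, 0.01200000)
m·(v₁−v₀)/dt = (-2.6000, -0.3000, 1.2000)
rate change Δω = (-0.01173333, -0.03570000, -0.00750000)
gyro term ω₀×Iω₀ = (-0.0220, 0.1485, -0.0375)
I·α + gyro = (-0.1100, -0.0300, -0.0600)

F = (-2.6000, -0.3000, 1.2000)
τ = (-0.1100, -0.0300, -0.0600)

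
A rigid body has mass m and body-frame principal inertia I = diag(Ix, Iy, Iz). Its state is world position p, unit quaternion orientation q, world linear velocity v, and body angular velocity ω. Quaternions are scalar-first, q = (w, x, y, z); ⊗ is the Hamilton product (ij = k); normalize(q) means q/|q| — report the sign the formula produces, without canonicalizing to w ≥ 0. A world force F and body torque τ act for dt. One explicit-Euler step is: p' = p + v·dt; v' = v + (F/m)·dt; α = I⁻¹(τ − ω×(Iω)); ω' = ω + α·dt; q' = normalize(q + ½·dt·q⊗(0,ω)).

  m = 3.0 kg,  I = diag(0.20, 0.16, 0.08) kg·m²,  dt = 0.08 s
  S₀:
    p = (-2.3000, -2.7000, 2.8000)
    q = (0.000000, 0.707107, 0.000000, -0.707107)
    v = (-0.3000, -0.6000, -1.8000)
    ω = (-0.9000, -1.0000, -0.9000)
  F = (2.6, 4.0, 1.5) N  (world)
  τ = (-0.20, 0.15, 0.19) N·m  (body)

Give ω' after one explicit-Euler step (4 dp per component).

ω×(Iω) gyroscopic = (-0.0720, 0.0972, -0.0360)
angular accel α = (-0.6400, 0.3300, 2.8250)
ω' = ω + α·dt = (-0.9512, -0.9736, -0.6740)

ω' = (-0.9512, -0.9736, -0.6740)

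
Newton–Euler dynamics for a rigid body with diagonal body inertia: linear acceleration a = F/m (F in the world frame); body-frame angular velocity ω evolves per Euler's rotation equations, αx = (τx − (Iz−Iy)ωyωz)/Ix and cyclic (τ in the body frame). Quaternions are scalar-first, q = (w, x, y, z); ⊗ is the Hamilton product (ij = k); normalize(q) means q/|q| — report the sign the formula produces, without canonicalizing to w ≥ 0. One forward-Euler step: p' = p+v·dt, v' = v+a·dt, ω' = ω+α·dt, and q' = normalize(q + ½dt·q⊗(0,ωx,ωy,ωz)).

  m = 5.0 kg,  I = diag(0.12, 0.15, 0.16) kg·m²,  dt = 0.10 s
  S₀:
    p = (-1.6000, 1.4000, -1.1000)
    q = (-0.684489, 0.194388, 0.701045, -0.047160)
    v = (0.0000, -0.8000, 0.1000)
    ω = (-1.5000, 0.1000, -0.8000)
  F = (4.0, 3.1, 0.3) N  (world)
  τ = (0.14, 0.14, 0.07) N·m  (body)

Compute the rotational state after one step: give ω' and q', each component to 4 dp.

α = I⁻¹(τ − ω×Iω) = (1.1733, 1.2533, 0.4656)
ω + α·dt = (-1.3827, 0.2253, -0.7534)
q⊗(0,ω) = (0.1837495, 0.4706135, 0.1578015, 1.6185975)
q' = normalize(q + ½dt·q⊗(0,ω)) = (-0.6729, 0.2171, 0.7064, 0.0336)

ω' = (-1.3827, 0.2253, -0.7534)
q' = (-0.6729, 0.2171, 0.7064, 0.0336)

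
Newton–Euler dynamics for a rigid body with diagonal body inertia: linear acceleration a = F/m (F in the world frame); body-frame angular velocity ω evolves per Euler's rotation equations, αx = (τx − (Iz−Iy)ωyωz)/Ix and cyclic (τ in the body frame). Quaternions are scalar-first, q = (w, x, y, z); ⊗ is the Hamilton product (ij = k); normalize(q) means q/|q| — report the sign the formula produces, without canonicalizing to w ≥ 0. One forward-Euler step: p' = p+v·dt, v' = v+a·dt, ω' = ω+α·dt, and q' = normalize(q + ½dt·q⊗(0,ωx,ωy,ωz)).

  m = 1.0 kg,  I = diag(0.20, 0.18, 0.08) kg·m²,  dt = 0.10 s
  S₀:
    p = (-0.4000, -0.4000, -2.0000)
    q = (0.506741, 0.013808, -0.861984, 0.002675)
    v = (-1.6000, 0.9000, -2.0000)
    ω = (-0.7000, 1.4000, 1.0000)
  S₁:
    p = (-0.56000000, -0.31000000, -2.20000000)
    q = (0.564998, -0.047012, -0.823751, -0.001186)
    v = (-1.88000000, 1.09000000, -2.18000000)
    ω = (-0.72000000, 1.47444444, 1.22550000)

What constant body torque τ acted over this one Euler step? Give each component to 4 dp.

τ = (-0.1800, 0.0500, 0.2000)

Δω = ω₁−ω₀ = (-0.02000000, 0.07444444, 0.22550000)
ω₀×(Iω₀) = (-0.1400, -0.0840, 0.0196)
τ = I·(Δω/dt) + ω₀×(Iω₀) = (-0.1800, 0.0500, 0.2000)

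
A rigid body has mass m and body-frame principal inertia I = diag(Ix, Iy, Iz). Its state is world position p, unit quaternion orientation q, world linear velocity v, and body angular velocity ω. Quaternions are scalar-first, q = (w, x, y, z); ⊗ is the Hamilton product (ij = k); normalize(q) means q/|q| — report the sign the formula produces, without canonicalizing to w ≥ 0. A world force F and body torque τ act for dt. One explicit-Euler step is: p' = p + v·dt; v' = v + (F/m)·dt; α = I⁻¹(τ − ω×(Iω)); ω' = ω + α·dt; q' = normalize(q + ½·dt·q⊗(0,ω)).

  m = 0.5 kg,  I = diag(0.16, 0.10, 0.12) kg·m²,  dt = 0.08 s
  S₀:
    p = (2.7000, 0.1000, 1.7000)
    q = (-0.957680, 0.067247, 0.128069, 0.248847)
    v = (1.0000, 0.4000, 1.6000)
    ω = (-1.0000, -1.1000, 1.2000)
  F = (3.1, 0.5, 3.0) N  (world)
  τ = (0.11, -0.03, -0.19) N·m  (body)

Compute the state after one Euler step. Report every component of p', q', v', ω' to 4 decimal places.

p' = p + v·dt = (2.7800, 0.1320, 1.8280)
v' = v + a·dt = (1.4960, 0.4800, 2.0800)
precession coupling ω×(Iω) = (-0.0264, -0.0480, -0.0660)
angular accel α = (0.8525, 0.1800, -1.0333)
ω + α·dt = (-0.9318, -1.0856, 1.1173)
2q̇ = q⊗(0,ω) = (-0.0904935, 1.3850945, 0.7239046, -1.0951187)
q' = normalize(q + ½dt·q⊗(0,ω)) = (-0.9585, 0.1223, 0.1566, 0.2044)

p' = (2.7800, 0.1320, 1.8280)
q' = (-0.9585, 0.1223, 0.1566, 0.2044)
v' = (1.4960, 0.4800, 2.0800)
ω' = (-0.9318, -1.0856, 1.1173)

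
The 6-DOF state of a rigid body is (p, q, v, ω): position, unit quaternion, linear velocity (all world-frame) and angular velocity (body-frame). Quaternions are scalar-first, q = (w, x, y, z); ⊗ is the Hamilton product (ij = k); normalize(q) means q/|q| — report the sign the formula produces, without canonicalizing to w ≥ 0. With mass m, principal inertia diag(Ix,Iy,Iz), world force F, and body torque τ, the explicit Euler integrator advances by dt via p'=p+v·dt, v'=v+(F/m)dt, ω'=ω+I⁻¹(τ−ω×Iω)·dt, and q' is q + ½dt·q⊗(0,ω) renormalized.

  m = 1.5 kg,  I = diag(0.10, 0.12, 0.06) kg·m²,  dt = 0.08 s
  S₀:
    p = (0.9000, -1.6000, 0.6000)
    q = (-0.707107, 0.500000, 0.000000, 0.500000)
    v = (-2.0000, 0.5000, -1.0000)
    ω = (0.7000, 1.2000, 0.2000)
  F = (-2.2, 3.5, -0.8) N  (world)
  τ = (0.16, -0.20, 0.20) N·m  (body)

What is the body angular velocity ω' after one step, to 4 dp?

ω' = (0.8395, 1.0629, 0.4443)

ω×(Iω) gyroscopic = (-0.0144, 0.0056, 0.0168)
α = I⁻¹(τ − ω×Iω) = (1.7440, -1.7133, 3.0533)
ω' = ω + α·dt = (0.8395, 1.0629, 0.4443)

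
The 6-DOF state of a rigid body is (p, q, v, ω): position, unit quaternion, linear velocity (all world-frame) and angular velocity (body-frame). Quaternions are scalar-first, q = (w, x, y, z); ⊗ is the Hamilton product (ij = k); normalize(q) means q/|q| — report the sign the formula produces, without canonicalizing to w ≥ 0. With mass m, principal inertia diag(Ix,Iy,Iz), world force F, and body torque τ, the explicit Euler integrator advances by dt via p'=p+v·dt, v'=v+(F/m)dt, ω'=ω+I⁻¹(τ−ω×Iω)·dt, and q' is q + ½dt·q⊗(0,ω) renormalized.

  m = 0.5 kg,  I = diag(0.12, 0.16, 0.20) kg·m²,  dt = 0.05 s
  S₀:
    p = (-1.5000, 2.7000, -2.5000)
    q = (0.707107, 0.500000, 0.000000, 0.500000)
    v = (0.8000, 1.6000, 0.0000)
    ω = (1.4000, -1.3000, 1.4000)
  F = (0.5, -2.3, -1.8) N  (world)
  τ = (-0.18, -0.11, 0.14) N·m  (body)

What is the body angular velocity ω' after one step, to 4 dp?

ω×(Iω) gyroscopic = (-0.0728, -0.1568, -0.0728)
(τ − ω×Iω)/I = (-0.8933, 0.2925, 1.0640)
ω + α·dt = (1.3553, -1.2854, 1.4532)

ω' = (1.3553, -1.2854, 1.4532)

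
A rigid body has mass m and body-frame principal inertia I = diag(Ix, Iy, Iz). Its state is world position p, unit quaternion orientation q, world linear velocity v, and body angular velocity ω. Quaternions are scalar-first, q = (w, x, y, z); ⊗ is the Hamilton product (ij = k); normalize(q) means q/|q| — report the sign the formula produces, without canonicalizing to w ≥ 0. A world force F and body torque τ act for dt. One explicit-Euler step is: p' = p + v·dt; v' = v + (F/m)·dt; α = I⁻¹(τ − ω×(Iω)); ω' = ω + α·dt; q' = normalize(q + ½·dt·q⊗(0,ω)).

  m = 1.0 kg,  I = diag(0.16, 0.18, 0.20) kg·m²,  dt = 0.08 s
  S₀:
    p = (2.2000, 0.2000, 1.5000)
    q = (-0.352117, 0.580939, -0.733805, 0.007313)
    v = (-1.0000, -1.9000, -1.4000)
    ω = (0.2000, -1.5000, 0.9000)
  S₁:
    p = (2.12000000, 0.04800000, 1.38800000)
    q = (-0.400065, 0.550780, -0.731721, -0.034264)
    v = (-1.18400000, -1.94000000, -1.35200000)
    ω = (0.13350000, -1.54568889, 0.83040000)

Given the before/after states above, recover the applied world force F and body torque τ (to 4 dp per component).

rate change Δω = (-0.06650000, -0.04568889, -0.06960000)
gyro term ω₀×Iω₀ = (-0.0270, -0.0072, -0.0060)
applied torque τ = (-0.1600, -0.1100, -0.1800)
Δv = v₁−v₀ = (-0.18400000, -0.04000000, 0.04800000)
F = m·Δv/dt = (-2.3000, -0.5000, 0.6000)

F = (-2.3000, -0.5000, 0.6000)
τ = (-0.1600, -0.1100, -0.1800)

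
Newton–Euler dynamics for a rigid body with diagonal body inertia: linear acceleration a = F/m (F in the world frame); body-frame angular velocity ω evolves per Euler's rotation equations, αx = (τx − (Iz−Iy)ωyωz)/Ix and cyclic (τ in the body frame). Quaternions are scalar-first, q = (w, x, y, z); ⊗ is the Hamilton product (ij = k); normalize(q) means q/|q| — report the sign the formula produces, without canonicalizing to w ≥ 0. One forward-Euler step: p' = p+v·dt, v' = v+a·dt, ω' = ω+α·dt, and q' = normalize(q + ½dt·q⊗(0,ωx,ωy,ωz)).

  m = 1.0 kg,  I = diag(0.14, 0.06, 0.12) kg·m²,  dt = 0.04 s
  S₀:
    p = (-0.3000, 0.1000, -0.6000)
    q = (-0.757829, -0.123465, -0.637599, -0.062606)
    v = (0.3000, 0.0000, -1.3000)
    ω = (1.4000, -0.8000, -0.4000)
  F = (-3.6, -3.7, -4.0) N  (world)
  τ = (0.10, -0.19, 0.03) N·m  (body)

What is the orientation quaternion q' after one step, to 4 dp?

Hamilton product q⊗(0,ω) = (-0.3622706, -0.8560058, 0.4692288, 1.2945422)
updated quaternion q' = (-0.7647, -0.1405, -0.6279, -0.0367)

q' = (-0.7647, -0.1405, -0.6279, -0.0367)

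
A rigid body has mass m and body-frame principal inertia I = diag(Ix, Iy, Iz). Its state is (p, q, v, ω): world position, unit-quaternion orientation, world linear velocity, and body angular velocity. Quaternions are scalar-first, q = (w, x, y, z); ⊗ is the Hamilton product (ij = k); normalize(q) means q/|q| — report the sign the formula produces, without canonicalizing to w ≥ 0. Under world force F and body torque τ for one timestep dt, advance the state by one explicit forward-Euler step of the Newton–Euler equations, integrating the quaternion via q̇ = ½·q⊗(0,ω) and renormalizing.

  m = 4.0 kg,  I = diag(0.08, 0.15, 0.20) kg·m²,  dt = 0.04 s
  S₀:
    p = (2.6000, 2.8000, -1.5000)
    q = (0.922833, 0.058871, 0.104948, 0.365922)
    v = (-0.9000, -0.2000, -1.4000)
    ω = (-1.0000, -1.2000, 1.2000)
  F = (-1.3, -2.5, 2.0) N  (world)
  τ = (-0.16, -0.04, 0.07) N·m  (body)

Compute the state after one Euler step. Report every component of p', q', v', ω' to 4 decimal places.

α = I⁻¹(τ − ω×Iω) = (-1.1000, -1.2267, -0.0700)
ω' = ω + α·dt = (-1.0440, -1.2491, 1.1972)
2q̇ = q⊗(0,ω) = (-0.2542978, -0.3577890, -1.5439668, 1.1417024)
updated quaternion q' = (0.9170, 0.0517, 0.0740, 0.3885)
linear accel F/m = (-0.3250, -0.6250, 0.5000)
p' = p + v·dt = (2.5640, 2.7920, -1.5560)
new velocity v' = (-0.9130, -0.2250, -1.3800)

p' = (2.5640, 2.7920, -1.5560)
q' = (0.9170, 0.0517, 0.0740, 0.3885)
v' = (-0.9130, -0.2250, -1.3800)
ω' = (-1.0440, -1.2491, 1.1972)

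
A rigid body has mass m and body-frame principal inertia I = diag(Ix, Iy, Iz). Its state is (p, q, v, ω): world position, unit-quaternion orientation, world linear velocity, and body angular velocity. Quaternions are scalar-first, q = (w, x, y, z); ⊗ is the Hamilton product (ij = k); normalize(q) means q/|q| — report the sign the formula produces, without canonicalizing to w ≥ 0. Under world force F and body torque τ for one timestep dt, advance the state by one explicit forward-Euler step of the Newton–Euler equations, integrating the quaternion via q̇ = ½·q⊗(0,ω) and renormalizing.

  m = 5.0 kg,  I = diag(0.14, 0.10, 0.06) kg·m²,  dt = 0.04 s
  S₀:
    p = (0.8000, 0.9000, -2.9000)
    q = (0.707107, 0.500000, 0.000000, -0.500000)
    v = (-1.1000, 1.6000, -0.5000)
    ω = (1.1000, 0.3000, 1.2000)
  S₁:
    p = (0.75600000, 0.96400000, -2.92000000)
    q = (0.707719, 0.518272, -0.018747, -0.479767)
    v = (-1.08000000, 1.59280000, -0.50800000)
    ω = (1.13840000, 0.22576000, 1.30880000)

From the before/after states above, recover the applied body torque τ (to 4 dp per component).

Δω = ω₁−ω₀ = (0.03840000, -0.07424000, 0.10880000)
gyro term ω₀×Iω₀ = (-0.0144, 0.1056, -0.0132)
τ = I·(Δω/dt) + ω₀×(Iω₀) = (0.1200, -0.0800, 0.1500)

τ = (0.1200, -0.0800, 0.1500)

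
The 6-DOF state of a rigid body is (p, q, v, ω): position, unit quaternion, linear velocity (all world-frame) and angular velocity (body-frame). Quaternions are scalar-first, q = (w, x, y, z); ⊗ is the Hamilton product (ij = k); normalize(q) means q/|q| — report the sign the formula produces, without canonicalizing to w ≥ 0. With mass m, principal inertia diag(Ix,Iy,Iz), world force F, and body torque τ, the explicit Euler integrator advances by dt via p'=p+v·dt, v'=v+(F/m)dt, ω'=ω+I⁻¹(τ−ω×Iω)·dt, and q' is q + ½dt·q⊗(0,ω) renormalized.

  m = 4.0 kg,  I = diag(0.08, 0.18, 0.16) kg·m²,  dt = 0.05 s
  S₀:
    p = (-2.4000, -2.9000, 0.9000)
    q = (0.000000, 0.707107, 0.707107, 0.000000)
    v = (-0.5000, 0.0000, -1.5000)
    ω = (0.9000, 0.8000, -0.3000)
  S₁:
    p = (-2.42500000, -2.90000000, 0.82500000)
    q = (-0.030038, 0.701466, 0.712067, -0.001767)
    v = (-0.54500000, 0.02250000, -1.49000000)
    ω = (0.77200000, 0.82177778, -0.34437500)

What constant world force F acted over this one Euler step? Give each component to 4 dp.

F = (-3.6000, 1.8000, 0.8000)

velocity change Δv = (-0.04500000, 0.02250000, 0.01000000)
m·(v₁−v₀)/dt = (-3.6000, 1.8000, 0.8000)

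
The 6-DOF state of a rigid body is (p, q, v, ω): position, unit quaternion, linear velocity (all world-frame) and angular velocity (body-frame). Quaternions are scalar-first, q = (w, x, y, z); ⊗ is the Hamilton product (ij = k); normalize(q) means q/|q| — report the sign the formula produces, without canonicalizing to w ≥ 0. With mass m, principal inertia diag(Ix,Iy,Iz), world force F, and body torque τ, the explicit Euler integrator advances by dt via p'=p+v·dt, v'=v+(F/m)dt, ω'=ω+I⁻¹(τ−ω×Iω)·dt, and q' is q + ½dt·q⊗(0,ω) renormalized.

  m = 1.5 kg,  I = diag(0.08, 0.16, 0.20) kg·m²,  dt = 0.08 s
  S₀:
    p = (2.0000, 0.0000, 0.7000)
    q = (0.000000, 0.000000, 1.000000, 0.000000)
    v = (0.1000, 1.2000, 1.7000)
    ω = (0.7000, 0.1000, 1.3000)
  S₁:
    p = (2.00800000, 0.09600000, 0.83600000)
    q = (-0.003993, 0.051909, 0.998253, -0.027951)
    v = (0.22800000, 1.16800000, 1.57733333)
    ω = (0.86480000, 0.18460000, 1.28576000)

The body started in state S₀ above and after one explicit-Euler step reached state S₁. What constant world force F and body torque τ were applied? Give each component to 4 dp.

Δv = v₁−v₀ = (0.12800000, -0.03200000, -0.12266667)
applied force F = (2.4000, -0.6000, -2.3000)
Δω = ω₁−ω₀ = (0.16480000, 0.08460000, -0.01424000)
I·α + gyro = (0.1700, 0.0600, -0.0300)

F = (2.4000, -0.6000, -2.3000)
τ = (0.1700, 0.0600, -0.0300)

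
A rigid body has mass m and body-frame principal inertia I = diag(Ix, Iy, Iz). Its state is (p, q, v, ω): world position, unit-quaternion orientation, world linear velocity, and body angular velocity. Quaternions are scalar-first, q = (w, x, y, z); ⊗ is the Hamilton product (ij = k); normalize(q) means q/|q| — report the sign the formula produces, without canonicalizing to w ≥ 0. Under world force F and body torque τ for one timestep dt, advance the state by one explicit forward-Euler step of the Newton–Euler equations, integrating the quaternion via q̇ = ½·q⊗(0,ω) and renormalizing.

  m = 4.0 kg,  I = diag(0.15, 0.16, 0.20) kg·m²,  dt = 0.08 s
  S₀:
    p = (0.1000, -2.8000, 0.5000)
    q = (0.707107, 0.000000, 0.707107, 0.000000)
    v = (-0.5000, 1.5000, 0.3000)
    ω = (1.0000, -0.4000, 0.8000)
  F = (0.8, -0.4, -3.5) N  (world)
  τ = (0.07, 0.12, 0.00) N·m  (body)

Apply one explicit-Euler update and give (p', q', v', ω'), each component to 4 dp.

gyro term ω×Iω = (-0.0128, -0.0400, -0.0040)
angular accel α = (0.5520, 1.0000, 0.0200)
new body rate ω' = (1.0442, -0.3200, 0.8016)
2q̇ = q⊗(0,ω) = (0.2828428, 1.2727926, -0.2828428, -0.1414214)
updated quaternion q' = (0.7174, 0.0508, 0.6948, -0.0056)
a = (0.2000, -0.1000, -0.8750)
p' = p + v·dt = (0.0600, -2.6800, 0.5240)
new velocity v' = (-0.4840, 1.4920, 0.2300)

p' = (0.0600, -2.6800, 0.5240)
q' = (0.7174, 0.0508, 0.6948, -0.0056)
v' = (-0.4840, 1.4920, 0.2300)
ω' = (1.0442, -0.3200, 0.8016)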